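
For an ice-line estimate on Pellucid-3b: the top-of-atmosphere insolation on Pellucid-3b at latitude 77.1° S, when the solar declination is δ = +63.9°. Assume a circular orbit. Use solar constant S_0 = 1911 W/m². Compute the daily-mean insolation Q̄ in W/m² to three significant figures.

Q̄ ≈ 0.00 W/m²

cos h₀ = −tan(-77.1°) tan(+63.900°) = 8.9126 ≥ 1 ⇒ polar night, h₀ = 0 and Q̄ = 0.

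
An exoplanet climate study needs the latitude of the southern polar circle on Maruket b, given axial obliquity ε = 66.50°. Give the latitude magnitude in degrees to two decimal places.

23.50°

The polar circle is the lowest latitude that experiences at least one full rotation of continuous darkness at the northern-summer solstice; it lies at |φ| = 90° − ε = 90° − 66.50° = 23.50°.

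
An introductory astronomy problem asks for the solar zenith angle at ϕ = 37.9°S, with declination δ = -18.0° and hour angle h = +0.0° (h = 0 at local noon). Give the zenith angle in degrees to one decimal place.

cos θ_z = sin ϕ sin δ + cos ϕ cos δ cos h = 0.189825 + 0.750464 = 0.940289.
θ_z = arccos(0.940289) = 19.9°.

θ_z = 19.9°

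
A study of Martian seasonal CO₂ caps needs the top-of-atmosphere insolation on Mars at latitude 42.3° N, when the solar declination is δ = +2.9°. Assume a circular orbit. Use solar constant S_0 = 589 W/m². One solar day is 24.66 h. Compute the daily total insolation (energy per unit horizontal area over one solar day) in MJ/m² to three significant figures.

cos h₀ = −tan(+42.3°) tan(+2.900°) = -0.0461, h₀ = 1.6169 rad.
Bracket: h₀ sin ϕ sin δ + cos ϕ cos δ sin h₀ = 1.6169×0.67301×0.05059 + 0.73963×0.99872×0.99894 = 0.055052 + 0.737900 = 0.792952.
Q̄ = (S_0/π) × [bracket] = (589/π) × 0.792952 = 148.67 W/m².
Daily total = Q̄ × 24.66 h × 3600 s/h = 148.67 × 24.66 × 3600 / 10⁶ = 13.20 MJ/m².

13.2 MJ/m²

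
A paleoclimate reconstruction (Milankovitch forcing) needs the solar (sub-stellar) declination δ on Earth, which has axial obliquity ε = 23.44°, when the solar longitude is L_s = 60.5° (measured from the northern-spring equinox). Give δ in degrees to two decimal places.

sin δ = sin ε · sin L_s = sin 23.44° × sin 60.5° = 0.346217.
δ = arcsin(0.346217) = +20.26°.

δ = +20.26°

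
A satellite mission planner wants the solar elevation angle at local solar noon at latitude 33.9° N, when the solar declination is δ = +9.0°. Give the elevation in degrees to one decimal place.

At local noon the hour angle is zero, so the zenith angle equals |ϕ − δ| = |+33.9° − (+9.000°)| = 24.900°.
Elevation = 90° − 24.900° = 65.1°.

65.1°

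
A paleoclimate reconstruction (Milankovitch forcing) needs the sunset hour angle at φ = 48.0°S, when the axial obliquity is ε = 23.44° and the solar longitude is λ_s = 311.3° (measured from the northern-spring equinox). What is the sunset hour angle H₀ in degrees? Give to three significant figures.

Solar declination: sin δ = sin ε · sin λ_s = sin 23.44° × sin 311.3° = -0.29884, so δ = -17.388°.
cos H₀ = −tan φ · tan δ = −tan(-48.0°) × tan(-17.388°) = -0.3478, so H₀ = 1.9260 rad = 110.35°.

H₀ = 110°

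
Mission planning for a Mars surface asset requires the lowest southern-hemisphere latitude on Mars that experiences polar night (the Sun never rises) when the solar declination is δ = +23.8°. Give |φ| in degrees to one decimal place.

Polar night requires cos H₀ = −tan φ tan δ ≥ 1, i.e. tan φ tan δ ≤ −1.
The boundary is |tan φ| · |tan δ| = 1, so |φ| = 90° − |δ| = 90° − 23.8° = 66.2° in the southern hemisphere.

|φ| = 66.2°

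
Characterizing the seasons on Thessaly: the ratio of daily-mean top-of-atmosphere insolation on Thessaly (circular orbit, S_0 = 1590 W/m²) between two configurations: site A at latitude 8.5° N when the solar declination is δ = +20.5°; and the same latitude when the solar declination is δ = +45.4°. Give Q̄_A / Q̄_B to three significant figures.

Q̄_A / Q̄_B ≈ 1.16

— Configuration A (ϕ=+8.5°):
cos h₀ = −tan(+8.5°) tan(+20.500°) = -0.0559, h₀ = 1.6267 rad.
Bracket: h₀ sin ϕ sin δ + cos ϕ cos δ sin h₀ = 1.6267×0.14781×0.35021 + 0.98902×0.93667×0.99844 = 0.084205 + 0.924940 = 1.009145.
Q̄ = (S_0/π) × [bracket] = (1590/π) × 1.009145 = 510.74 W/m².
— Configuration B (ϕ=+8.5°):
cos h₀ = −tan(+8.5°) tan(+45.400°) = -0.1516, h₀ = 1.7229 rad.
Bracket: h₀ sin ϕ sin δ + cos ϕ cos δ sin h₀ = 1.7229×0.14781×0.71203 + 0.98902×0.70215×0.98845 = 0.181327 + 0.686420 = 0.867747.
Q̄ = (S_0/π) × [bracket] = (1590/π) × 0.867747 = 439.18 W/m².
Ratio Q̄_A / Q̄_B = 510.74 / 439.18 = 1.163.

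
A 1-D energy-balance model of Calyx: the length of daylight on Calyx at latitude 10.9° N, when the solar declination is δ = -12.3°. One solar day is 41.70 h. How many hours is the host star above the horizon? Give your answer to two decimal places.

cos H₀ = −tan φ · tan δ = −tan(+10.9°) × tan(-12.300°) = 0.0420, so H₀ = 1.5288 rad = 87.59°.
Daylight = 2H₀/(2π) × 41.70 h = (1.5288/π) × 41.70 = 20.29 h.

20.29 h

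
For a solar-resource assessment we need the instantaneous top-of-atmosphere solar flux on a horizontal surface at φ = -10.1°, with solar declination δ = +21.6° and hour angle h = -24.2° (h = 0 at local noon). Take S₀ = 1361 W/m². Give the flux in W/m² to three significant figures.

1.05e+03 W/m²

cos θ_z = sin φ sin δ + cos φ cos δ cos h = -0.064557 + 0.834925 = 0.770368.
Flux = S₀ · cos θ_z = 1361 × 0.770368 = 1048 W/m².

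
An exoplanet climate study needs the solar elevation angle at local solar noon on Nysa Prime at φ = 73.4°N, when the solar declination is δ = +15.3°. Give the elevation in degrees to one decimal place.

At local noon the hour angle is zero, so the zenith angle equals |φ − δ| = |+73.4° − (+15.300°)| = 58.100°.
Elevation = 90° − 58.100° = 31.9°.

31.9°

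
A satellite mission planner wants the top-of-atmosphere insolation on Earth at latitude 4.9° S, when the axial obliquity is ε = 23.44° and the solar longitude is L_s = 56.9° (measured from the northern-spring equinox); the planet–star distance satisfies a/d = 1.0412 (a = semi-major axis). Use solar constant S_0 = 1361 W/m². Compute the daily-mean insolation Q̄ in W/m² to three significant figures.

Q̄ ≈ 420 W/m²

Solar declination: sin δ = sin ε · sin L_s = sin 23.44° × sin 56.9° = 0.33323, so δ = +19.465°.
cos h₀ = −tan(-4.9°) tan(+19.465°) = 0.0303, h₀ = 1.5405 rad.
Bracket: h₀ sin ϕ sin δ + cos ϕ cos δ sin h₀ = 1.5405×-0.08542×0.33323 + 0.99635×0.94284×0.99954 = -0.043850 + 0.938967 = 0.895117.
Inverse-square distance factor (a/d)² = 1.0412² = 1.084097.
Q̄ = (S_0/π) × 1.084097 × [bracket] = (1361/π) × 1.084097 × 0.895117 = 420.4 W/m².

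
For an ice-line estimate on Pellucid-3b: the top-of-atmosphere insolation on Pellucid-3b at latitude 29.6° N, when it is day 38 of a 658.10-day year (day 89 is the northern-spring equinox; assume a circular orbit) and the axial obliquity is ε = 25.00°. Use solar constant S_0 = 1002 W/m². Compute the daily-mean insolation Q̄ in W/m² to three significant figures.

Q̄ ≈ 225 W/m²

Solar longitude: L_s = 360° × (38 − 89)/658.10 = -27.898°, i.e. -27.898° + 360° = 332.102°.
sin δ = sin 25.00° × sin 332.102° = -0.19775, so δ = -11.405°.
cos h₀ = −tan(+29.6°) tan(-11.405°) = 0.1146, h₀ = 1.4559 rad.
Bracket: h₀ sin ϕ sin δ + cos ϕ cos δ sin h₀ = 1.4559×0.49394×-0.19775 + 0.86949×0.98025×0.99341 = -0.142207 + 0.846701 = 0.704494.
Q̄ = (S_0/π) × [bracket] = (1002/π) × 0.704494 = 224.7 W/m².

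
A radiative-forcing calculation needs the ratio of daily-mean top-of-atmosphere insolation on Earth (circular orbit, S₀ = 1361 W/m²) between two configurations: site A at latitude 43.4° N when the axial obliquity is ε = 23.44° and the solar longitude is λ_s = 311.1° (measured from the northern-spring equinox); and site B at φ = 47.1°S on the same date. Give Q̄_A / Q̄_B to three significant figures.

— Configuration A (φ=+43.4°):
Solar declination: sin δ = sin ε · sin λ_s = sin 23.44° × sin 311.1° = -0.29976, so δ = -17.443°.
cos H₀ = −tan(+43.4°) tan(-17.443°) = 0.2971, H₀ = 1.2691 rad.
Bracket: H₀ sin φ sin δ + cos φ cos δ sin H₀ = 1.2691×0.68709×-0.29976 + 0.72657×0.95402×0.95484 = -0.261386 + 0.661859 = 0.400473.
Q̄ = (S₀/π) × [bracket] = (1361/π) × 0.400473 = 173.49 W/m².
— Configuration B (φ=-47.1°):
cos H₀ = −tan(-47.1°) tan(-17.443°) = -0.3381, H₀ = 1.9157 rad.
Bracket: H₀ sin φ sin δ + cos φ cos δ sin H₀ = 1.9157×-0.73254×-0.29976 + 0.68072×0.95402×0.94110 = 0.420661 + 0.611170 = 1.031831.
Q̄ = (S₀/π) × [bracket] = (1361/π) × 1.031831 = 447.01 W/m².
Ratio Q̄_A / Q̄_B = 173.49 / 447.01 = 0.3881.

Q̄_A / Q̄_B ≈ 0.388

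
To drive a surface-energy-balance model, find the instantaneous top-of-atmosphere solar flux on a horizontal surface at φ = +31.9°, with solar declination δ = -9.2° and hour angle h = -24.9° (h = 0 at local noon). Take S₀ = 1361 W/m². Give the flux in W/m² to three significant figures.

920 W/m²

cos θ_z = sin φ sin δ + cos φ cos δ cos h = -0.084487 + 0.760149 = 0.675662.
Flux = S₀ · cos θ_z = 1361 × 0.675662 = 919.6 W/m².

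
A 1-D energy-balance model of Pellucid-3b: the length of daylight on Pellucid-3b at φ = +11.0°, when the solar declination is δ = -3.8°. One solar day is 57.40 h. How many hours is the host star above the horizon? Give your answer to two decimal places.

cos H₀ = −tan φ · tan δ = −tan(+11.0°) × tan(-3.800°) = 0.0129, so H₀ = 1.5579 rad = 89.26°.
Daylight = 2H₀/(2π) × 57.40 h = (1.5579/π) × 57.40 = 28.46 h.

28.46 h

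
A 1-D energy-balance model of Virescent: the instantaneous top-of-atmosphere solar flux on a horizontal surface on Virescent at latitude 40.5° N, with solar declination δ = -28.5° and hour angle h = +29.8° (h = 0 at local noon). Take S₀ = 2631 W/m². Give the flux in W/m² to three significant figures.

cos θ_z = sin φ sin δ + cos φ cos δ cos h = -0.309890 + 0.579891 = 0.270001.
Flux = S₀ · cos θ_z = 2631 × 0.270001 = 710.4 W/m².

710 W/m²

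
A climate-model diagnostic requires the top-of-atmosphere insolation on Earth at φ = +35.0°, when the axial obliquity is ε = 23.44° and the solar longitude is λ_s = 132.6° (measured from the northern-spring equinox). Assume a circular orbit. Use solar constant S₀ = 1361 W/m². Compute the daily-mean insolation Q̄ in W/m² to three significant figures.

Q̄ ≈ 461 W/m²

Solar declination: sin δ = sin ε · sin λ_s = sin 23.44° × sin 132.6° = 0.29281, so δ = +17.026°.
cos H₀ = −tan(+35.0°) tan(+17.026°) = -0.2144, H₀ = 1.7869 rad.
Bracket: H₀ sin φ sin δ + cos φ cos δ sin H₀ = 1.7869×0.57358×0.29281 + 0.81915×0.95617×0.97674 = 0.300110 + 0.765028 = 1.065138.
Q̄ = (S₀/π) × [bracket] = (1361/π) × 1.065138 = 461.4 W/m².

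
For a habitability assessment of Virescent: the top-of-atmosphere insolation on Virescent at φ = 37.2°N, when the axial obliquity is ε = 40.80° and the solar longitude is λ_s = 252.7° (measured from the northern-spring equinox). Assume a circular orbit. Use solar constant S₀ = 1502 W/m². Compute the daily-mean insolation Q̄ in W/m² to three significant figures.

Solar declination: sin δ = sin ε · sin λ_s = sin 40.80° × sin 252.7° = -0.62386, so δ = -38.599°.
cos H₀ = −tan(+37.2°) tan(-38.599°) = 0.6059, H₀ = 0.9199 rad.
Bracket: H₀ sin φ sin δ + cos φ cos δ sin H₀ = 0.9199×0.60460×-0.62386 + 0.79653×0.78154×0.79554 = -0.346973 + 0.495240 = 0.148267.
Q̄ = (S₀/π) × [bracket] = (1502/π) × 0.148267 = 70.89 W/m².

Q̄ ≈ 70.9 W/m²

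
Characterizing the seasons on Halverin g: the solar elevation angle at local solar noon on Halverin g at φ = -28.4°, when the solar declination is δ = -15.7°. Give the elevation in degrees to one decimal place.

At local noon the hour angle is zero, so the zenith angle equals |φ − δ| = |-28.4° − (-15.700°)| = 12.700°.
Elevation = 90° − 12.700° = 77.3°.

77.3°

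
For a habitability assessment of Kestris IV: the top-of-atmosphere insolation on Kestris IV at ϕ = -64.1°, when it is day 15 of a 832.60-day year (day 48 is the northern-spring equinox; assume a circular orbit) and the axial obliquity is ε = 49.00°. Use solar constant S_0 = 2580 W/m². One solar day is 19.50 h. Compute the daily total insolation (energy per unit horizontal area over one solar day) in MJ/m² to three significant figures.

41.8 MJ/m²

Solar longitude: L_s = 360° × (15 − 48)/832.60 = -14.269°, i.e. -14.269° + 360° = 345.731°.
sin δ = sin 49.00° × sin 345.731° = -0.18601, so δ = -10.720°.
cos h₀ = −tan(-64.1°) tan(-10.720°) = -0.3899, h₀ = 1.9713 rad.
Bracket: h₀ sin ϕ sin δ + cos ϕ cos δ sin h₀ = 1.9713×-0.89956×-0.18601 + 0.43680×0.98255×0.92087 = 0.329852 + 0.395217 = 0.725069.
Q̄ = (S_0/π) × [bracket] = (2580/π) × 0.725069 = 595.46 W/m².
Daily total = Q̄ × 19.50 h × 3600 s/h = 595.46 × 19.50 × 3600 / 10⁶ = 41.80 MJ/m².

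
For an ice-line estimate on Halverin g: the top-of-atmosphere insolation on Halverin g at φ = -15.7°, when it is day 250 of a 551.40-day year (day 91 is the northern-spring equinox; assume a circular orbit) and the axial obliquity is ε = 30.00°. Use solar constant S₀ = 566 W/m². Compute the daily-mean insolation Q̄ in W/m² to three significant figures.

Q̄ ≈ 116 W/m²

Solar longitude: λ_s = 360° × (250 − 91)/551.40 = 103.808°.
sin δ = sin 30.00° × sin 103.808° = 0.48555, so δ = +29.048°.
cos H₀ = −tan(-15.7°) tan(+29.048°) = 0.1561, H₀ = 1.4140 rad.
Bracket: H₀ sin φ sin δ + cos φ cos δ sin H₀ = 1.4140×-0.27060×0.48555 + 0.96269×0.87421×0.98774 = -0.185785 + 0.831275 = 0.645490.
Q̄ = (S₀/π) × [bracket] = (566/π) × 0.645490 = 116.3 W/m².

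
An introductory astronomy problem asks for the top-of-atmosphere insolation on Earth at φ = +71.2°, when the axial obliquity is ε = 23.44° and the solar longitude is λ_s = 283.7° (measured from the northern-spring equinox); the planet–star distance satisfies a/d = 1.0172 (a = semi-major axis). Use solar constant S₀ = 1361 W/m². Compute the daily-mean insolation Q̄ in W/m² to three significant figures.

Solar declination: sin δ = sin ε · sin λ_s = sin 23.44° × sin 283.7° = -0.38647, so δ = -22.735°.
cos H₀ = −tan(+71.2°) tan(-22.735°) = 1.2309 ≥ 1 ⇒ polar night, H₀ = 0 and Q̄ = 0.
Inverse-square distance factor (a/d)² = 1.0172² = 1.034696.

Q̄ ≈ 0.00 W/m²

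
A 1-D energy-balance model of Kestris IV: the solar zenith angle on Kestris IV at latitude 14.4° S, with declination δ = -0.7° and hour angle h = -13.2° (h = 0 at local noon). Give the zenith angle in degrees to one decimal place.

cos θ_z = sin φ sin δ + cos φ cos δ cos h = 0.003038 + 0.942922 = 0.945960.
θ_z = arccos(0.945960) = 18.9°.

θ_z = 18.9°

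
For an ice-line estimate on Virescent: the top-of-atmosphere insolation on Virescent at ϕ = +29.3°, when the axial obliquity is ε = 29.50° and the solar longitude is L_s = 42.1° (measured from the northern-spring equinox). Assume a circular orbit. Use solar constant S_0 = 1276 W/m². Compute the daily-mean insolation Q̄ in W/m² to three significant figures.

Q̄ ≈ 444 W/m²

Solar declination: sin δ = sin ε · sin L_s = sin 29.50° × sin 42.1° = 0.33013, so δ = +19.277°.
cos h₀ = −tan(+29.3°) tan(+19.277°) = -0.1963, h₀ = 1.7683 rad.
Bracket: h₀ sin ϕ sin δ + cos ϕ cos δ sin h₀ = 1.7683×0.48938×0.33013 + 0.87207×0.94393×0.98055 = 0.285685 + 0.807162 = 1.092847.
Q̄ = (S_0/π) × [bracket] = (1276/π) × 1.092847 = 443.9 W/m².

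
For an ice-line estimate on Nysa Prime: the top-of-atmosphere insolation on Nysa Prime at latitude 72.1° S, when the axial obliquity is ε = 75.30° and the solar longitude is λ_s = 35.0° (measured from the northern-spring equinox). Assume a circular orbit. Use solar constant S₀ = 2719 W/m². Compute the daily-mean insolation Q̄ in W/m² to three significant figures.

Q̄ ≈ 0.00 W/m²

Solar declination: sin δ = sin ε · sin λ_s = sin 75.30° × sin 35.0° = 0.55480, so δ = +33.697°.
cos H₀ = −tan(-72.1°) tan(+33.697°) = 2.0646 ≥ 1 ⇒ polar night, H₀ = 0 and Q̄ = 0.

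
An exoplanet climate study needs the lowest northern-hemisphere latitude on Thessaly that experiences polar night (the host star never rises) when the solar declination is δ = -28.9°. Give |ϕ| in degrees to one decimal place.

Polar night requires cos h₀ = −tan ϕ tan δ ≥ 1, i.e. tan ϕ tan δ ≤ −1.
The boundary is |tan ϕ| · |tan δ| = 1, so |ϕ| = 90° − |δ| = 90° − 28.9° = 61.1° in the northern hemisphere.

|ϕ| = 61.1°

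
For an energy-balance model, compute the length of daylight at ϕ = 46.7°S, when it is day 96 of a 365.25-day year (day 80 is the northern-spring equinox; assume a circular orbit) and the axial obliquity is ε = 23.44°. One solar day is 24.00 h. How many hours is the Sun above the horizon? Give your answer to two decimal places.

11.12 h

Solar longitude: L_s = 360° × (96 − 80)/365.25 = 15.770°.
sin δ = sin 23.44° × sin 15.770° = 0.10811, so δ = +6.206°.
cos h₀ = −tan ϕ · tan δ = −tan(-46.7°) × tan(+6.206°) = 0.1154, so h₀ = 1.4551 rad = 83.37°.
Daylight = 2h₀/(2π) × 24.00 h = (1.4551/π) × 24.00 = 11.12 h.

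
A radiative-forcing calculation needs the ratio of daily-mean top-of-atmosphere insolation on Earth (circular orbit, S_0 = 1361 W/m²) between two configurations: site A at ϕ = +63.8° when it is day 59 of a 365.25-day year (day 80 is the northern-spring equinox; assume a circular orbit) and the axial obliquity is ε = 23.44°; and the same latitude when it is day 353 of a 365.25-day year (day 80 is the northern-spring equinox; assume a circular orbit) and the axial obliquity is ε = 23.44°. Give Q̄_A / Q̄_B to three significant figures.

— Configuration A (ϕ=+63.8°):
Solar longitude: L_s = 360° × (59 − 80)/365.25 = -20.698°, i.e. -20.698° + 360° = 339.302°.
sin δ = sin 23.44° × sin 339.302° = -0.14060, so δ = -8.082°.
cos h₀ = −tan(+63.8°) tan(-8.082°) = 0.2886, h₀ = 1.2780 rad.
Bracket: h₀ sin ϕ sin δ + cos ϕ cos δ sin h₀ = 1.2780×0.89726×-0.14060 + 0.44151×0.99007×0.95745 = -0.161226 + 0.418526 = 0.257300.
Q̄ = (S_0/π) × [bracket] = (1361/π) × 0.257300 = 111.47 W/m².
— Configuration B (ϕ=+63.8°):
Solar longitude: L_s = 360° × (353 − 80)/365.25 = 269.076°.
sin δ = sin 23.44° × sin 269.076° = -0.39774, so δ = -23.437°.
cos h₀ = −tan(+63.8°) tan(-23.437°) = 0.8810, h₀ = 0.4928 rad.
Bracket: h₀ sin ϕ sin δ + cos ϕ cos δ sin h₀ = 0.4928×0.89726×-0.39774 + 0.44151×0.91750×0.47314 = -0.175869 + 0.191662 = 0.015793.
Q̄ = (S_0/π) × [bracket] = (1361/π) × 0.015793 = 6.8418 W/m².
Ratio Q̄_A / Q̄_B = 111.47 / 6.8418 = 16.29.

Q̄_A / Q̄_B ≈ 16.3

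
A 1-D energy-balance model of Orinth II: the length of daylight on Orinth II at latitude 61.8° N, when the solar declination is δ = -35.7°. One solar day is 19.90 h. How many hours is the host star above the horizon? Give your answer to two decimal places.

0.00 h

cos H₀ = −tan φ · tan δ = 1.3401 ≥ 1, so the host star never rises (polar night) and H₀ = 0.
Daylight = 2H₀/(2π) × 19.90 h = (0.0000/π) × 19.90 = 0.00 h.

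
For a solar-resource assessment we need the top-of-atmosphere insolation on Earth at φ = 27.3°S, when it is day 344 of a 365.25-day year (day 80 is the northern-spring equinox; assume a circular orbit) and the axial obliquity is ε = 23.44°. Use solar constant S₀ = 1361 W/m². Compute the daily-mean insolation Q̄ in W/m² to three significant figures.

Solar longitude: λ_s = 360° × (344 − 80)/365.25 = 260.205°.
sin δ = sin 23.44° × sin 260.205° = -0.39199, so δ = -23.078°.
cos H₀ = −tan(-27.3°) tan(-23.078°) = -0.2199, H₀ = 1.7925 rad.
Bracket: H₀ sin φ sin δ + cos φ cos δ sin H₀ = 1.7925×-0.45865×-0.39199 + 0.88862×0.91997×0.97552 = 0.322267 + 0.797491 = 1.119758.
Q̄ = (S₀/π) × [bracket] = (1361/π) × 1.119758 = 485.1 W/m².

Q̄ ≈ 485 W/m²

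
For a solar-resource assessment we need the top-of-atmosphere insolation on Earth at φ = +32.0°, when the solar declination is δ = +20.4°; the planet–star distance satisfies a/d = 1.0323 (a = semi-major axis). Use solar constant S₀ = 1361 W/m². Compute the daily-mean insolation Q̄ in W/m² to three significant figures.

cos H₀ = −tan(+32.0°) tan(+20.400°) = -0.2324, H₀ = 1.8053 rad.
Bracket: H₀ sin φ sin δ + cos φ cos δ sin H₀ = 1.8053×0.52992×0.34857 + 0.84805×0.93728×0.97262 = 0.333465 + 0.773097 = 1.106562.
Inverse-square distance factor (a/d)² = 1.0323² = 1.065643.
Q̄ = (S₀/π) × 1.065643 × [bracket] = (1361/π) × 1.065643 × 1.106562 = 510.9 W/m².

Q̄ ≈ 511 W/m²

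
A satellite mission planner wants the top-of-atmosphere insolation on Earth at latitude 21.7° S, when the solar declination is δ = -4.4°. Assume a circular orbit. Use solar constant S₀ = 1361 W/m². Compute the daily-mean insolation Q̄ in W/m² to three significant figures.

cos H₀ = −tan(-21.7°) tan(-4.400°) = -0.0306, H₀ = 1.6014 rad.
Bracket: H₀ sin φ sin δ + cos φ cos δ sin H₀ = 1.6014×-0.36975×-0.07672 + 0.92913×0.99705×0.99953 = 0.045427 + 0.925954 = 0.971381.
Q̄ = (S₀/π) × [bracket] = (1361/π) × 0.971381 = 420.8 W/m².

Q̄ ≈ 421 W/m²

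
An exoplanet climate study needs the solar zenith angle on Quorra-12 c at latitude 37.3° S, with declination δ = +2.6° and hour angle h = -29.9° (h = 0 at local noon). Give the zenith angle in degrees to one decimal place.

θ_z = 48.6°

cos θ_z = sin φ sin δ + cos φ cos δ cos h = -0.027489 + 0.688883 = 0.661394.
θ_z = arccos(0.661394) = 48.6°.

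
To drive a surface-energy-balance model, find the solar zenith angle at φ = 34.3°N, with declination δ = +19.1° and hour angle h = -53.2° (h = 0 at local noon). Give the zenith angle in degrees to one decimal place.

θ_z = 49.3°

cos θ_z = sin φ sin δ + cos φ cos δ cos h = 0.184396 + 0.467610 = 0.652006.
θ_z = arccos(0.652006) = 49.3°.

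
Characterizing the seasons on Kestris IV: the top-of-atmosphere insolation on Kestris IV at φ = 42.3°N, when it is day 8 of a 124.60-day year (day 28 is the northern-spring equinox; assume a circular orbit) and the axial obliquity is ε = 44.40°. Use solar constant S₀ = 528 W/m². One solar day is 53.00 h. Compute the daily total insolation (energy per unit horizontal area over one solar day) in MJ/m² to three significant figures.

3.50 MJ/m²

Solar longitude: λ_s = 360° × (8 − 28)/124.60 = -57.785°, i.e. -57.785° + 360° = 302.215°.
sin δ = sin 44.40° × sin 302.215° = -0.59195, so δ = -36.296°.
cos H₀ = −tan(+42.3°) tan(-36.296°) = 0.6683, H₀ = 0.8389 rad.
Bracket: H₀ sin φ sin δ + cos φ cos δ sin H₀ = 0.8389×0.67301×-0.59195 + 0.73963×0.80597×0.74389 = -0.334208 + 0.443447 = 0.109239.
Q̄ = (S₀/π) × [bracket] = (528/π) × 0.109239 = 18.360 W/m².
Daily total = Q̄ × 53.00 h × 3600 s/h = 18.360 × 53.00 × 3600 / 10⁶ = 3.503 MJ/m².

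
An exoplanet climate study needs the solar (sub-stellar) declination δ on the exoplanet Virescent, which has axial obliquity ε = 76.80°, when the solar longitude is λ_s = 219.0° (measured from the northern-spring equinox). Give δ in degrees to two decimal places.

δ = -37.78°

sin δ = sin ε · sin λ_s = sin 76.80° × sin 219.0° = -0.612693.
δ = arcsin(-0.612693) = -37.78°.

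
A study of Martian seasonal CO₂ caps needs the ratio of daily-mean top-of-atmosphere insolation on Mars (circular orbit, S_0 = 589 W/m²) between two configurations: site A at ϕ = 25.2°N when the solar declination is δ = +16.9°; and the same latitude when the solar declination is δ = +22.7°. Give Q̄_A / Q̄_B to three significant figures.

— Configuration A (ϕ=+25.2°):
cos h₀ = −tan(+25.2°) tan(+16.900°) = -0.1430, h₀ = 1.7143 rad.
Bracket: h₀ sin ϕ sin δ + cos ϕ cos δ sin h₀ = 1.7143×0.42578×0.29070 + 0.90483×0.95681×0.98973 = 0.212186 + 0.856859 = 1.069045.
Q̄ = (S_0/π) × [bracket] = (589/π) × 1.069045 = 200.43 W/m².
— Configuration B (ϕ=+25.2°):
cos h₀ = −tan(+25.2°) tan(+22.700°) = -0.1968, h₀ = 1.7689 rad.
Bracket: h₀ sin ϕ sin δ + cos ϕ cos δ sin h₀ = 1.7689×0.42578×0.38591 + 0.90483×0.92254×0.98044 = 0.290653 + 0.818414 = 1.109067.
Q̄ = (S_0/π) × [bracket] = (589/π) × 1.109067 = 207.93 W/m².
Ratio Q̄_A / Q̄_B = 200.43 / 207.93 = 0.9639.

Q̄_A / Q̄_B ≈ 0.964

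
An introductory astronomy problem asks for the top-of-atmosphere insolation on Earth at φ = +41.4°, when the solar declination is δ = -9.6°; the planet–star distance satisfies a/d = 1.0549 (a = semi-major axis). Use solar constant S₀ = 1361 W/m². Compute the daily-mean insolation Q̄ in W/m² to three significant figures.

Q̄ ≈ 277 W/m²

cos H₀ = −tan(+41.4°) tan(-9.600°) = 0.1491, H₀ = 1.4211 rad.
Bracket: H₀ sin φ sin δ + cos φ cos δ sin H₀ = 1.4211×0.66131×-0.16677 + 0.75011×0.98600×0.98882 = -0.156728 + 0.731340 = 0.574612.
Inverse-square distance factor (a/d)² = 1.0549² = 1.112814.
Q̄ = (S₀/π) × 1.112814 × [bracket] = (1361/π) × 1.112814 × 0.574612 = 277.0 W/m².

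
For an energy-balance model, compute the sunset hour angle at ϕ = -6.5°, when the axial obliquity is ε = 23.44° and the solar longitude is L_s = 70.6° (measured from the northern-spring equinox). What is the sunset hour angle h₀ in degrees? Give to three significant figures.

h₀ = 87.4°

Solar declination: sin δ = sin ε · sin L_s = sin 23.44° × sin 70.6° = 0.37520, so δ = +22.037°.
cos h₀ = −tan ϕ · tan δ = −tan(-6.5°) × tan(+22.037°) = 0.0461, so h₀ = 1.5247 rad = 87.36°.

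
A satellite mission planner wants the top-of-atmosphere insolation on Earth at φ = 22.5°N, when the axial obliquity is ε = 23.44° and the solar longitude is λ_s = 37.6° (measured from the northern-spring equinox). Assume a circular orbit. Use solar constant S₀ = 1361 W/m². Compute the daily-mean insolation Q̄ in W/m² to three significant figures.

Q̄ ≈ 454 W/m²

Solar declination: sin δ = sin ε · sin λ_s = sin 23.44° × sin 37.6° = 0.24271, so δ = +14.046°.
cos H₀ = −tan(+22.5°) tan(+14.046°) = -0.1036, H₀ = 1.6746 rad.
Bracket: H₀ sin φ sin δ + cos φ cos δ sin H₀ = 1.6746×0.38268×0.24271 + 0.92388×0.97010×0.99462 = 0.155537 + 0.891434 = 1.046971.
Q̄ = (S₀/π) × [bracket] = (1361/π) × 1.046971 = 453.6 W/m².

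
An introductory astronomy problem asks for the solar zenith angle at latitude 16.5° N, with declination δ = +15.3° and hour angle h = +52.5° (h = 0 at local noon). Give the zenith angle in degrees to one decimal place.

θ_z = 50.4°

cos θ_z = sin ϕ sin δ + cos ϕ cos δ cos h = 0.074944 + 0.563005 = 0.637949.
θ_z = arccos(0.637949) = 50.4°.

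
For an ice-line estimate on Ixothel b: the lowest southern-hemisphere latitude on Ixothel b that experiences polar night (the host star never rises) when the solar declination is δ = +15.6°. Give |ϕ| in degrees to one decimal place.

Polar night requires cos h₀ = −tan ϕ tan δ ≥ 1, i.e. tan ϕ tan δ ≤ −1.
The boundary is |tan ϕ| · |tan δ| = 1, so |ϕ| = 90° − |δ| = 90° − 15.6° = 74.4° in the southern hemisphere.

|ϕ| = 74.4°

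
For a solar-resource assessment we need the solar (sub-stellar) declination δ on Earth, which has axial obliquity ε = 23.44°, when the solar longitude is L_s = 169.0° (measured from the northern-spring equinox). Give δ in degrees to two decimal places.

δ = +4.35°

sin δ = sin ε · sin L_s = sin 23.44° × sin 169.0° = 0.075902.
δ = arcsin(0.075902) = +4.35°.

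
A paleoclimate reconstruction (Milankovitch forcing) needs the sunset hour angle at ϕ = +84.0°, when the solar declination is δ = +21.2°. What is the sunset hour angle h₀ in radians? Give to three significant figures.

h₀ = 3.14 rad

Sunrise equation: cos h₀ = −tan ϕ · tan δ = -3.6904 ≤ −1, so the Sun never sets (polar day) and h₀ = π.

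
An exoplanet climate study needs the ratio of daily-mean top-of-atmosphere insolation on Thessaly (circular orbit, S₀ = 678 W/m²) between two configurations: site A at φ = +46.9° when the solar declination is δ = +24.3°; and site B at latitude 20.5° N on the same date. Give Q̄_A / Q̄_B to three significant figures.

Q̄_A / Q̄_B ≈ 1.07

— Configuration A (φ=+46.9°):
cos H₀ = −tan(+46.9°) tan(+24.300°) = -0.4825, H₀ = 2.0743 rad.
Bracket: H₀ sin φ sin δ + cos φ cos δ sin H₀ = 2.0743×0.73016×0.41151 + 0.68327×0.91140×0.87589 = 0.623261 + 0.545445 = 1.168706.
Q̄ = (S₀/π) × [bracket] = (678/π) × 1.168706 = 252.22 W/m².
— Configuration B (φ=+20.5°):
cos H₀ = −tan(+20.5°) tan(+24.300°) = -0.1688, H₀ = 1.7404 rad.
Bracket: H₀ sin φ sin δ + cos φ cos δ sin H₀ = 1.7404×0.35021×0.41151 + 0.93667×0.91140×0.98565 = 0.250818 + 0.841431 = 1.092249.
Q̄ = (S₀/π) × [bracket] = (678/π) × 1.092249 = 235.72 W/m².
Ratio Q̄_A / Q̄_B = 252.22 / 235.72 = 1.070.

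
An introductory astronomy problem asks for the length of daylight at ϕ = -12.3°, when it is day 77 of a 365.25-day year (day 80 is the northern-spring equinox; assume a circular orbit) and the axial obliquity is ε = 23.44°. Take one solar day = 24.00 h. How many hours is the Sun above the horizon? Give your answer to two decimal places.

Solar longitude: L_s = 360° × (77 − 80)/365.25 = -2.957°, i.e. -2.957° + 360° = 357.043°.
sin δ = sin 23.44° × sin 357.043° = -0.02052, so δ = -1.176°.
cos h₀ = −tan ϕ · tan δ = −tan(-12.3°) × tan(-1.176°) = -0.0045, so h₀ = 1.5753 rad = 90.26°.
Daylight = 2h₀/(2π) × 24.00 h = (1.5753/π) × 24.00 = 12.03 h.

12.03 h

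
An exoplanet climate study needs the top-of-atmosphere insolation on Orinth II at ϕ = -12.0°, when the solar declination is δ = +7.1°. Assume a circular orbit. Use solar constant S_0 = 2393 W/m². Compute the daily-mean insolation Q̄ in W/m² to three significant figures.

cos h₀ = −tan(-12.0°) tan(+7.100°) = 0.0265, h₀ = 1.5443 rad.
Bracket: h₀ sin ϕ sin δ + cos ϕ cos δ sin h₀ = 1.5443×-0.20791×0.12360 + 0.97815×0.99233×0.99965 = -0.039685 + 0.970308 = 0.930623.
Q̄ = (S_0/π) × [bracket] = (2393/π) × 0.930623 = 708.9 W/m².

Q̄ ≈ 709 W/m²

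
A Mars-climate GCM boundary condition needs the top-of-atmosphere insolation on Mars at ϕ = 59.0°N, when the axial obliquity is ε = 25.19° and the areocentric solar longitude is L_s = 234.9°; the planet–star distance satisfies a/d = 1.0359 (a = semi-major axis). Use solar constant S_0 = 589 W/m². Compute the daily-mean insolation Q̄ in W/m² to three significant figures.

Q̄ ≈ 22.0 W/m²

sin δ = sin 25.19° × sin 234.9° = -0.34822, so δ = -20.379°.
cos h₀ = −tan(+59.0°) tan(-20.379°) = 0.6182, h₀ = 0.9043 rad.
Bracket: h₀ sin ϕ sin δ + cos ϕ cos δ sin h₀ = 0.9043×0.85717×-0.34822 + 0.51504×0.93741×0.78600 = -0.269919 + 0.379484 = 0.109565.
Inverse-square distance factor (a/d)² = 1.0359² = 1.073089.
Q̄ = (S_0/π) × 1.073089 × [bracket] = (589/π) × 1.073089 × 0.109565 = 22.04 W/m².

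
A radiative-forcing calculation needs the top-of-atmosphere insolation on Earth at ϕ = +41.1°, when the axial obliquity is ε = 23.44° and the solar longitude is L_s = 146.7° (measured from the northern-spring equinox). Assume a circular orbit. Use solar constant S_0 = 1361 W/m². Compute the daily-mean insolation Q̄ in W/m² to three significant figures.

Q̄ ≈ 422 W/m²

Solar declination: sin δ = sin ε · sin L_s = sin 23.44° × sin 146.7° = 0.21839, so δ = +12.615°.
cos h₀ = −tan(+41.1°) tan(+12.615°) = -0.1952, h₀ = 1.7673 rad.
Bracket: h₀ sin ϕ sin δ + cos ϕ cos δ sin h₀ = 1.7673×0.65738×0.21839 + 0.75356×0.97586×0.98076 = 0.253723 + 0.721221 = 0.974944.
Q̄ = (S_0/π) × [bracket] = (1361/π) × 0.974944 = 422.4 W/m².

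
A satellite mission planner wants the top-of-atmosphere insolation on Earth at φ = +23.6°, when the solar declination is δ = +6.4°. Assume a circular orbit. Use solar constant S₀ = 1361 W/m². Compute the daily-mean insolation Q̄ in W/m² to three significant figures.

cos H₀ = −tan(+23.6°) tan(+6.400°) = -0.0490, H₀ = 1.6198 rad.
Bracket: H₀ sin φ sin δ + cos φ cos δ sin H₀ = 1.6198×0.40035×0.11147 + 0.91636×0.99377×0.99880 = 0.072287 + 0.909558 = 0.981845.
Q̄ = (S₀/π) × [bracket] = (1361/π) × 0.981845 = 425.4 W/m².

Q̄ ≈ 425 W/m²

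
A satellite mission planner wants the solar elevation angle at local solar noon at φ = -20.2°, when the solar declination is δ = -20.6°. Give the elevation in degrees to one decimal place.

At local noon the hour angle is zero, so the zenith angle equals |φ − δ| = |-20.2° − (-20.600°)| = 0.400°.
Elevation = 90° − 0.400° = 89.6°.

89.6°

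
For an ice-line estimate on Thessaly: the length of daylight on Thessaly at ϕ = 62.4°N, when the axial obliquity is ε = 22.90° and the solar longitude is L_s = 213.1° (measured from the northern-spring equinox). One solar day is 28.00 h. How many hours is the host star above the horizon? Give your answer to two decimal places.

10.18 h

Solar declination: sin δ = sin ε · sin L_s = sin 22.90° × sin 213.1° = -0.21250, so δ = -12.269°.
cos h₀ = −tan ϕ · tan δ = −tan(+62.4°) × tan(-12.269°) = 0.4160, so h₀ = 1.1418 rad = 65.42°.
Daylight = 2h₀/(2π) × 28.00 h = (1.1418/π) × 28.00 = 10.18 h.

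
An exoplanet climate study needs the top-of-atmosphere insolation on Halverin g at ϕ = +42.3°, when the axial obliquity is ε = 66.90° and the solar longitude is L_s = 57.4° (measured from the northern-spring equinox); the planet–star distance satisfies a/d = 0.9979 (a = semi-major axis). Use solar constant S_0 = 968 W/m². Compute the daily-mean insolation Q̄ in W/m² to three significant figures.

Q̄ ≈ 503 W/m²

Solar declination: sin δ = sin ε · sin L_s = sin 66.90° × sin 57.4° = 0.77491, so δ = +50.796°.
cos h₀ = −tan(+42.3°) tan(+50.796°) = -1.1155 ≤ −1 ⇒ polar day, h₀ = π.
Bracket: h₀ sin ϕ sin δ + cos ϕ cos δ sin h₀ = 3.1416×0.67301×0.77491 + 0.73963×0.63208×0.00000 = 1.638414 + 0.000000 = 1.638414.
Inverse-square distance factor (a/d)² = 0.9979² = 0.995804.
Q̄ = (S_0/π) × 0.995804 × [bracket] = (968/π) × 0.995804 × 1.638414 = 502.7 W/m².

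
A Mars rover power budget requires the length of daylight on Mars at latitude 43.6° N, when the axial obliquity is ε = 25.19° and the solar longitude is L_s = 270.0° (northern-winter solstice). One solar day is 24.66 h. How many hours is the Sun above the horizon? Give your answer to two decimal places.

8.68 h

Solar declination: sin δ = sin ε · sin L_s = sin 25.19° × sin 270.0° = -0.42562, so δ = -25.190°.
cos h₀ = −tan ϕ · tan δ = −tan(+43.6°) × tan(-25.190°) = 0.4479, so h₀ = 1.1064 rad = 63.39°.
Daylight = 2h₀/(2π) × 24.66 h = (1.1064/π) × 24.66 = 8.68 h.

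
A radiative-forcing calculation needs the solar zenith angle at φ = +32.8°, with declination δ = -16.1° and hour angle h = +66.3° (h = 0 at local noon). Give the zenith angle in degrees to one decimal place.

cos θ_z = sin φ sin δ + cos φ cos δ cos h = -0.150224 + 0.324613 = 0.174389.
θ_z = arccos(0.174389) = 80.0°.

θ_z = 80.0°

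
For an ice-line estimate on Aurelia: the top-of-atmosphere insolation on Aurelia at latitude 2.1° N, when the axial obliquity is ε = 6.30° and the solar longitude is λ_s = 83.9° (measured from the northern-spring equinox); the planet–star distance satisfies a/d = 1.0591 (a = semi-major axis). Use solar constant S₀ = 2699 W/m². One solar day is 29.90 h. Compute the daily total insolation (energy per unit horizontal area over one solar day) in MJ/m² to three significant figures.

Solar declination: sin δ = sin ε · sin λ_s = sin 6.30° × sin 83.9° = 0.10911, so δ = +6.264°.
cos H₀ = −tan(+2.1°) tan(+6.264°) = -0.0040, H₀ = 1.5748 rad.
Bracket: H₀ sin φ sin δ + cos φ cos δ sin H₀ = 1.5748×0.03664×0.10911 + 0.99933×0.99403×0.99999 = 0.006296 + 0.993354 = 0.999650.
Inverse-square distance factor (a/d)² = 1.0591² = 1.121693.
Q̄ = (S₀/π) × 1.121693 × [bracket] = (2699/π) × 1.121693 × 0.999650 = 963.33 W/m².
Daily total = Q̄ × 29.90 h × 3600 s/h = 963.33 × 29.90 × 3600 / 10⁶ = 103.7 MJ/m².

104 MJ/m²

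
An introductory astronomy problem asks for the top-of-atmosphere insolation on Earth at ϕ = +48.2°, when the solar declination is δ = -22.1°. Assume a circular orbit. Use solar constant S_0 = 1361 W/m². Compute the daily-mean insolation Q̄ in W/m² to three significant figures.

Q̄ ≈ 105 W/m²

cos h₀ = −tan(+48.2°) tan(-22.100°) = 0.4542, h₀ = 1.0994 rad.
Bracket: h₀ sin ϕ sin δ + cos ϕ cos δ sin h₀ = 1.0994×0.74548×-0.37622 + 0.66653×0.92653×0.89092 = -0.308343 + 0.550197 = 0.241854.
Q̄ = (S_0/π) × [bracket] = (1361/π) × 0.241854 = 104.8 W/m².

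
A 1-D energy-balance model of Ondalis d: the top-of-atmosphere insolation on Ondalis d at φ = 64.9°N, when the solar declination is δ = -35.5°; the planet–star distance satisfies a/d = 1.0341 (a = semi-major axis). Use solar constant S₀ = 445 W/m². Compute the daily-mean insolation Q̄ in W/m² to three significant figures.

cos H₀ = −tan(+64.9°) tan(-35.500°) = 1.5227 ≥ 1 ⇒ polar night, H₀ = 0 and Q̄ = 0.
Inverse-square distance factor (a/d)² = 1.0341² = 1.069363.

Q̄ ≈ 0.00 W/m²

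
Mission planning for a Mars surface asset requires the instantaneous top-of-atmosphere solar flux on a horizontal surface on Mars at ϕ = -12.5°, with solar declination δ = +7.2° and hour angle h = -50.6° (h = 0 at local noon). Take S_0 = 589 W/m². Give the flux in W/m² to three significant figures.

cos θ_z = sin ϕ sin δ + cos ϕ cos δ cos h = -0.027127 + 0.614798 = 0.587671.
Flux = S_0 · cos θ_z = 589 × 0.587671 = 346.1 W/m².

346 W/m²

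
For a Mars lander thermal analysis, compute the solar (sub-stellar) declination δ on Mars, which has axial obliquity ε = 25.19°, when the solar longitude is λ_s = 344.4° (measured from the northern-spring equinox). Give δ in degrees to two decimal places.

δ = -6.57°

sin δ = sin ε · sin λ_s = sin 25.19° × sin 344.4° = -0.114458.
δ = arcsin(-0.114458) = -6.57°.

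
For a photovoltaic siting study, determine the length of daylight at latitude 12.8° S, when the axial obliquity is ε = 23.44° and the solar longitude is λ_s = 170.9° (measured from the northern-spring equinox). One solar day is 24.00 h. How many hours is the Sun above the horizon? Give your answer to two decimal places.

11.89 h

Solar declination: sin δ = sin ε · sin λ_s = sin 23.44° × sin 170.9° = 0.06291, so δ = +3.607°.
cos H₀ = −tan φ · tan δ = −tan(-12.8°) × tan(+3.607°) = 0.0143, so H₀ = 1.5565 rad = 89.18°.
Daylight = 2H₀/(2π) × 24.00 h = (1.5565/π) × 24.00 = 11.89 h.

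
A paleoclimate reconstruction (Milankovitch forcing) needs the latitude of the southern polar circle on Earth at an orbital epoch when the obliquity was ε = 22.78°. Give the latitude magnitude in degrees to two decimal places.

67.22°

The polar circle is the lowest latitude that experiences at least one full rotation of continuous darkness at the northern-summer solstice; it lies at |φ| = 90° − ε = 90° − 22.78° = 67.22°.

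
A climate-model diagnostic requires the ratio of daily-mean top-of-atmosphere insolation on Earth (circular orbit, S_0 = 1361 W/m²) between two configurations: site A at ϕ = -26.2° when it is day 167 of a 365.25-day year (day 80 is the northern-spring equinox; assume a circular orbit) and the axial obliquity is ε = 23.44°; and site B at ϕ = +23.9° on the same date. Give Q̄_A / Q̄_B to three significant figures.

— Configuration A (ϕ=-26.2°):
Solar longitude: L_s = 360° × (167 − 80)/365.25 = 85.749°.
sin δ = sin 23.44° × sin 85.749° = 0.39669, so δ = +23.372°.
cos h₀ = −tan(-26.2°) tan(+23.372°) = 0.2126, h₀ = 1.3565 rad.
Bracket: h₀ sin ϕ sin δ + cos ϕ cos δ sin h₀ = 1.3565×-0.44151×0.39669 + 0.89726×0.91795×0.97713 = -0.237581 + 0.804803 = 0.567222.
Q̄ = (S_0/π) × [bracket] = (1361/π) × 0.567222 = 245.73 W/m².
— Configuration B (ϕ=+23.9°):
cos h₀ = −tan(+23.9°) tan(+23.372°) = -0.1915, h₀ = 1.7635 rad.
Bracket: h₀ sin ϕ sin δ + cos ϕ cos δ sin h₀ = 1.7635×0.40514×0.39669 + 0.91425×0.91795×0.98149 = 0.283421 + 0.823702 = 1.107123.
Q̄ = (S_0/π) × [bracket] = (1361/π) × 1.107123 = 479.63 W/m².
Ratio Q̄_A / Q̄_B = 245.73 / 479.63 = 0.5123.

Q̄_A / Q̄_B ≈ 0.512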